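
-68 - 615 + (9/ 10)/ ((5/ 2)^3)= -426839/ 625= -682.94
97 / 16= 6.06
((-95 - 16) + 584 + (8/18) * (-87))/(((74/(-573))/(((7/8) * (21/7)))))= -5226333/592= -8828.27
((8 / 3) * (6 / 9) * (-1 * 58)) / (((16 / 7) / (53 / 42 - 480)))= 583103 / 27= 21596.41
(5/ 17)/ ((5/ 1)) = 0.06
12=12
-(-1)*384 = 384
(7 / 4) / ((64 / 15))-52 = -13207 / 256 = -51.59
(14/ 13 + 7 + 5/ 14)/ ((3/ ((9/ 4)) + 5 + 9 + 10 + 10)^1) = 4605/ 19292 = 0.24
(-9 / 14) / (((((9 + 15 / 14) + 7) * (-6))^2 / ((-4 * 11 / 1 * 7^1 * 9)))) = 9702 / 57121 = 0.17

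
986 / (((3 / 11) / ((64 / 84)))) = 173536 / 63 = 2754.54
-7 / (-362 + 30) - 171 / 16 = -14165 / 1328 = -10.67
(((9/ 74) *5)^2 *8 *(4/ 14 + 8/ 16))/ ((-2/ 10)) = -111375/ 9583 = -11.62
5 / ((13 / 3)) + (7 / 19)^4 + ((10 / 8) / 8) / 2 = 135576657 / 108427072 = 1.25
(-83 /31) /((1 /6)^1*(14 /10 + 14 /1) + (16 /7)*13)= -17430 /210149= -0.08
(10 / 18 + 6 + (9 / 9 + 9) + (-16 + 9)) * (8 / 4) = 172 / 9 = 19.11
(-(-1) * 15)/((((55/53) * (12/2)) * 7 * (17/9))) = 477/2618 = 0.18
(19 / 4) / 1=19 / 4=4.75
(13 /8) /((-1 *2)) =-13 /16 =-0.81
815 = 815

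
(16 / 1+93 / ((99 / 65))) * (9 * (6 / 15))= 15258 / 55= 277.42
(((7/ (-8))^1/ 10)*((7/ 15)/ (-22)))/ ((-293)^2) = 49/ 2266413600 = 0.00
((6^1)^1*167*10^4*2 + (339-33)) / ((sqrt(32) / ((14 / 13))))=3815171.30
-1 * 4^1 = -4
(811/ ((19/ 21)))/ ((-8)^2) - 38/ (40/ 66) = -48.69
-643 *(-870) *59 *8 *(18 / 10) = 475274736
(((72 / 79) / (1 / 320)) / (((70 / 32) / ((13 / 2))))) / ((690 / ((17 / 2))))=678912 / 63595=10.68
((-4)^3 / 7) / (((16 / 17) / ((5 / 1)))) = -340 / 7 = -48.57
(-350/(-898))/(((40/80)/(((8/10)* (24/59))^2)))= 129024/1562969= 0.08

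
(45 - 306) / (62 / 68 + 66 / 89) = -789786 / 5003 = -157.86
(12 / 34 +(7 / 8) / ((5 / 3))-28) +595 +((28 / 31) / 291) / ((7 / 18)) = 1161190419 / 2044760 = 567.89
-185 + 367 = 182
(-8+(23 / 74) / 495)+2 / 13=-3735961 / 476190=-7.85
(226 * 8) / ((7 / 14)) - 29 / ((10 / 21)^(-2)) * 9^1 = 174284 / 49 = 3556.82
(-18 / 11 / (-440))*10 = 9 / 242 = 0.04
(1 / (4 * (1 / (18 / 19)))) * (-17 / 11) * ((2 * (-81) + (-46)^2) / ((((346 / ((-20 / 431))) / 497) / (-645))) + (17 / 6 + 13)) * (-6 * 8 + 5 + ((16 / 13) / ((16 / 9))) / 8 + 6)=669066618588915 / 589345952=1135269.73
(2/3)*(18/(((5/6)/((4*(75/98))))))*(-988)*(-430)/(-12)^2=6372600/49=130053.06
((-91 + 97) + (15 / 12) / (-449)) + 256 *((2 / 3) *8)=7388729 / 5388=1371.33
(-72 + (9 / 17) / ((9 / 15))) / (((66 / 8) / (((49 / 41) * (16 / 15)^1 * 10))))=-2527616 / 23001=-109.89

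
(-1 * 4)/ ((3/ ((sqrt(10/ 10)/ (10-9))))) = -1.33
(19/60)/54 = 19/3240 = 0.01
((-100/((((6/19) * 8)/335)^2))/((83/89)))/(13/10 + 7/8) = -450709628125/519912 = -866895.99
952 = 952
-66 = -66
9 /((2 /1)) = 4.50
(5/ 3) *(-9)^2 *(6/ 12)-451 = -767/ 2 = -383.50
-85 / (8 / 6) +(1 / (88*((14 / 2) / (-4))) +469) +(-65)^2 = 1426115 / 308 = 4630.24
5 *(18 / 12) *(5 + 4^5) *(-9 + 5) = -30870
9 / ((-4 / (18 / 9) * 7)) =-9 / 14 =-0.64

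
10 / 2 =5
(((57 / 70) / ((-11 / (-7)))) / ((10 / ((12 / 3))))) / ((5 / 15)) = 171 / 275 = 0.62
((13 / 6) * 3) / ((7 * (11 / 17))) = 221 / 154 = 1.44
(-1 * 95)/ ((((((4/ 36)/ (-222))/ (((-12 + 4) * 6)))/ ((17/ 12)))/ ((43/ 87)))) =-185001480/ 29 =-6379361.38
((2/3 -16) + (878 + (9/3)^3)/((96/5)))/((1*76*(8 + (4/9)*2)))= 9159/194560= 0.05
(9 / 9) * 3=3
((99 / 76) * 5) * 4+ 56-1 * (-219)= 5720 / 19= 301.05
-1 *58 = -58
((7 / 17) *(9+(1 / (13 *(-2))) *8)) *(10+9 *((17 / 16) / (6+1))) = 143849 / 3536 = 40.68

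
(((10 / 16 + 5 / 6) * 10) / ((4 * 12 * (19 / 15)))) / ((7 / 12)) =125 / 304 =0.41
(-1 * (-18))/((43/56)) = 1008/43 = 23.44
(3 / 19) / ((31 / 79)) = 237 / 589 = 0.40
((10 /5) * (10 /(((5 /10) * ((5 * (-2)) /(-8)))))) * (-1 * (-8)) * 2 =512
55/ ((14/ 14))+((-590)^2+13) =348168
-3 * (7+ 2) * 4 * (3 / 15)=-21.60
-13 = -13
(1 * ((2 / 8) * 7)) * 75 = 131.25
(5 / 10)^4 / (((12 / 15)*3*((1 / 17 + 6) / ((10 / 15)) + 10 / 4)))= 85 / 37824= 0.00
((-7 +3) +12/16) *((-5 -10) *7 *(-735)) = -1003275/4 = -250818.75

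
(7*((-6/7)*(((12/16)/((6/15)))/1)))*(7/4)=-315/16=-19.69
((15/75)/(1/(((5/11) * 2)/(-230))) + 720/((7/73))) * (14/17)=132976786/21505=6183.53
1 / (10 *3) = 1 / 30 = 0.03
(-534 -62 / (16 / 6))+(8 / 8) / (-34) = -37895 / 68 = -557.28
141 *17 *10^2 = 239700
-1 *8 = -8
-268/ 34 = -7.88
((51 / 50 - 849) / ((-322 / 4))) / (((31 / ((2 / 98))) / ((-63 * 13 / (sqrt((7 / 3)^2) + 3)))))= -2126007 / 1996400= -1.06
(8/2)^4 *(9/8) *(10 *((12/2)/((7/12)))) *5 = 148114.29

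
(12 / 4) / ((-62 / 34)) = -51 / 31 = -1.65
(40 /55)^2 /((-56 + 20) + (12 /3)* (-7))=-1 /121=-0.01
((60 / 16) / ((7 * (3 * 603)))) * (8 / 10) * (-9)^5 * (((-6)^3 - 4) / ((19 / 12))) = 17321040 / 8911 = 1943.78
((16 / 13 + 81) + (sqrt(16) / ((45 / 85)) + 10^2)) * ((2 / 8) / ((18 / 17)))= 377485 / 8424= 44.81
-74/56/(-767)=37/21476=0.00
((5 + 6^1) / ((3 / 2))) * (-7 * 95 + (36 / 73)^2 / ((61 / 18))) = -4755246254 / 975207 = -4876.14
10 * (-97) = -970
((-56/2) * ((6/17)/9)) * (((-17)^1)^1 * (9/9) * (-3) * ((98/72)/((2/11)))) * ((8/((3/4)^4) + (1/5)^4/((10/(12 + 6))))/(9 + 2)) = -2195450047/2278125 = -963.71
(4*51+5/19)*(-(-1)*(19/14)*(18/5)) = 34929/35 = 997.97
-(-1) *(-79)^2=6241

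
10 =10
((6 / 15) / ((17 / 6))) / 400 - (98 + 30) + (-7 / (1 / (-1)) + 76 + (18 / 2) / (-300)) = -95688 / 2125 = -45.03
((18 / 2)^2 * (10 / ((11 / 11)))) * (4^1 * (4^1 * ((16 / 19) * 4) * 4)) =3317760 / 19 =174618.95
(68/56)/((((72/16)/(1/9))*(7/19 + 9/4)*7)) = 1292/789831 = 0.00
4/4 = 1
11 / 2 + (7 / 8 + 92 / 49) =3235 / 392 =8.25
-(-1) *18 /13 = 18 /13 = 1.38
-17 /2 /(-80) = 17 /160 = 0.11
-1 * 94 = -94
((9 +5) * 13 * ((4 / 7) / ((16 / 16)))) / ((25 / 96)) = 9984 / 25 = 399.36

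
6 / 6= 1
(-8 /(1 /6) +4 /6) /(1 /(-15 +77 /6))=923 /9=102.56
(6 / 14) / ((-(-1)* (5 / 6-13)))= -18 / 511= -0.04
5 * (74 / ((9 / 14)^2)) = 72520 / 81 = 895.31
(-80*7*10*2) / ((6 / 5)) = -28000 / 3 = -9333.33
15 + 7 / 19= 292 / 19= 15.37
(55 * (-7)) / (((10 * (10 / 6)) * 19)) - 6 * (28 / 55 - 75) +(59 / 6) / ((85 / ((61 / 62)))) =2946392341 / 6608580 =445.84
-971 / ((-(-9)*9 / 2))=-1942 / 81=-23.98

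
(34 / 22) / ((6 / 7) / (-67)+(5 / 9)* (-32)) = -71757 / 826034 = -0.09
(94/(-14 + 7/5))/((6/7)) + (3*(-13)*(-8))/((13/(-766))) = -18392.70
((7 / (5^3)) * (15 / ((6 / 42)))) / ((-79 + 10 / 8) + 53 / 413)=-242844 / 3205775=-0.08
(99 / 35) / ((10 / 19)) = 1881 / 350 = 5.37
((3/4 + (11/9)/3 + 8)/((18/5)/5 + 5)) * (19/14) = 469775/216216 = 2.17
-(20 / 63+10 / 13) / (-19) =890 / 15561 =0.06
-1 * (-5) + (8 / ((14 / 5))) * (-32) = -605 / 7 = -86.43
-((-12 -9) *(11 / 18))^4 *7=-246071287 / 1296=-189869.82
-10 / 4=-5 / 2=-2.50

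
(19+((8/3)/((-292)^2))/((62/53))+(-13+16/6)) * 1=17180749/1982388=8.67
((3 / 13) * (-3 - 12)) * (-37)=1665 / 13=128.08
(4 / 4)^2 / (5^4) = 1 / 625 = 0.00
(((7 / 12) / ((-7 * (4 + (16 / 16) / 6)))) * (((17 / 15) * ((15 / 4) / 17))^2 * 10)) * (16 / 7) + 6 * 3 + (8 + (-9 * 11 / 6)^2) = 41751 / 140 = 298.22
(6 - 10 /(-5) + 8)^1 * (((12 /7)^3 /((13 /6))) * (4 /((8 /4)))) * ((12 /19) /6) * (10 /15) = 5.22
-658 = -658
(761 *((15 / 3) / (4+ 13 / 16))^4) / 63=14.07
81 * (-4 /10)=-32.40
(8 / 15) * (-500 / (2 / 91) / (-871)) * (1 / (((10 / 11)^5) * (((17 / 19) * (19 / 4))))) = 2254714 / 427125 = 5.28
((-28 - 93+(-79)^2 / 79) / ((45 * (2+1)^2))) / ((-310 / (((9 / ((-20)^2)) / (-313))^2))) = 21 / 12148156000000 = 0.00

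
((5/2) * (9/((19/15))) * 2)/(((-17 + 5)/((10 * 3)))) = -3375/38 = -88.82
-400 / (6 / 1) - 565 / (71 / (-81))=123095 / 213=577.91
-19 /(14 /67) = -1273 /14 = -90.93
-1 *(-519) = 519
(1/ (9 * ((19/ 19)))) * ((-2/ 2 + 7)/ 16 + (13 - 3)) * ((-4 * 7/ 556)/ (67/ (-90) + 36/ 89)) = 36935/ 216284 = 0.17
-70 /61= -1.15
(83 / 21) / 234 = 83 / 4914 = 0.02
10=10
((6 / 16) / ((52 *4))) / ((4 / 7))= 21 / 6656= 0.00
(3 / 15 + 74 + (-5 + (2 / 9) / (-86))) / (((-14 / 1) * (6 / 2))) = -133897 / 81270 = -1.65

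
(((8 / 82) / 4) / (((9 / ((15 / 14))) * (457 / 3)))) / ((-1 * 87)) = -5 / 22821666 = -0.00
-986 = -986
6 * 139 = 834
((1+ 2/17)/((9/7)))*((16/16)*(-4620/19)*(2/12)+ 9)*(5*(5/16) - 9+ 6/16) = 473809/2448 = 193.55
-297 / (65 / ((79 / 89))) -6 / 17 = -433581 / 98345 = -4.41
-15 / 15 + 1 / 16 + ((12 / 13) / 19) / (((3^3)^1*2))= -33313 / 35568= -0.94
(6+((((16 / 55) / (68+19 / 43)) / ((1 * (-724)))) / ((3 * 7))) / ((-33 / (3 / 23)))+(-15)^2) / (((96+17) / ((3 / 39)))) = 35956989417367 / 228661547419305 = 0.16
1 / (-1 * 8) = -1 / 8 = -0.12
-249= -249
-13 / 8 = -1.62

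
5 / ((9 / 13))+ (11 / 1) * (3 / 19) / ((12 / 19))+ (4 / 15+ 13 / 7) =15241 / 1260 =12.10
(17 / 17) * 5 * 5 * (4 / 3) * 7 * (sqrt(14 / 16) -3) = -700 + 175 * sqrt(14) / 3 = -481.74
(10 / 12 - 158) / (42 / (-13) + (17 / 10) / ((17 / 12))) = 61295 / 792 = 77.39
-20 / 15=-4 / 3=-1.33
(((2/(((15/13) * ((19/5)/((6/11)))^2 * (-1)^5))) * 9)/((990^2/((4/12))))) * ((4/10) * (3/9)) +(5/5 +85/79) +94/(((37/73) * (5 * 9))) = 64626553473374/10428228308025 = 6.20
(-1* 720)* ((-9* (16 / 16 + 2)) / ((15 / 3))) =3888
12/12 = 1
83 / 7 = 11.86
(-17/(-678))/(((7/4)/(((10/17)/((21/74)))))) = 1480/49833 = 0.03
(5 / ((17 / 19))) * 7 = 665 / 17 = 39.12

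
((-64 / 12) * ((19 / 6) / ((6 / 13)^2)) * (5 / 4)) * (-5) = 80275 / 162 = 495.52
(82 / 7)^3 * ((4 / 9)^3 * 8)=282300416 / 250047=1128.99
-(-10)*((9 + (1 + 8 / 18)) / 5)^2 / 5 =8.73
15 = 15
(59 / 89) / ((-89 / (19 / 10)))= -1121 / 79210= -0.01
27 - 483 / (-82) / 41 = 91257 / 3362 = 27.14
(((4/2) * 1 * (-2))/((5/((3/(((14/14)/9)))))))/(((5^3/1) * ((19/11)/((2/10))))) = -1188/59375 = -0.02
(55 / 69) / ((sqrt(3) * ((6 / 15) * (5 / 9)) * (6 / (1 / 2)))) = 0.17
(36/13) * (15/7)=540/91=5.93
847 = 847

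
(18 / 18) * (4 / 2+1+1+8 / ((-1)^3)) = -4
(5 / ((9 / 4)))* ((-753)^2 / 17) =1260020 / 17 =74118.82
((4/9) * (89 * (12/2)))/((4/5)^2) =2225/6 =370.83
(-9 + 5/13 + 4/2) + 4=-34/13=-2.62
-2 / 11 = -0.18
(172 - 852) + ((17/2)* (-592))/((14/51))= -133076/7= -19010.86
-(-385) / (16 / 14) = 2695 / 8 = 336.88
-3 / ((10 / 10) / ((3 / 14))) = -9 / 14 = -0.64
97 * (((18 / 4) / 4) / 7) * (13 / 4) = 11349 / 224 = 50.67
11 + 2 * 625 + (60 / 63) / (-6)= 79433 / 63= 1260.84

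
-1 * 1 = -1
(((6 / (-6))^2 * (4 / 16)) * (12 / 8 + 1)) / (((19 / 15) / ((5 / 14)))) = 375 / 2128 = 0.18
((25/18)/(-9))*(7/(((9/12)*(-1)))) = 350/243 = 1.44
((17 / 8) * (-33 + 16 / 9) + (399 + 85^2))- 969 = 474383 / 72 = 6588.65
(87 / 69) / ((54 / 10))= 145 / 621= 0.23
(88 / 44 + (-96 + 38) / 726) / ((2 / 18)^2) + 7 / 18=339589 / 2178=155.92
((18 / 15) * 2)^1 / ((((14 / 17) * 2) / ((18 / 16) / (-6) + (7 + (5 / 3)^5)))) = 1300279 / 45360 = 28.67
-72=-72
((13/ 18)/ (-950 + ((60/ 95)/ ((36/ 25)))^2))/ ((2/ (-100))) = 4693/ 123437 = 0.04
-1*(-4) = 4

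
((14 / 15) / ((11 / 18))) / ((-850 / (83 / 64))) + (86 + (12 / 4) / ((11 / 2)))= 64734257 / 748000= 86.54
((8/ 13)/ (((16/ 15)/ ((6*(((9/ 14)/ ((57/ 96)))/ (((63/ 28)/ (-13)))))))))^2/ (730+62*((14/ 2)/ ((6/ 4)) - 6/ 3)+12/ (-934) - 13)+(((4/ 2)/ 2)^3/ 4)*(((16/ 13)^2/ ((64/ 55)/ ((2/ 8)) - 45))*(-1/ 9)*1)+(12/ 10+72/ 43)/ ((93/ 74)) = 15240850192438760644/ 5405216048577714915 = 2.82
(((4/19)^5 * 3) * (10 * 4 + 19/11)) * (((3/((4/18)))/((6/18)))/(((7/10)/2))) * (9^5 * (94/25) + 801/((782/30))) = 4166575078569984/3132265235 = 1330211.45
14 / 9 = 1.56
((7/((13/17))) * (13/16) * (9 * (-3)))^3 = -33168984597/4096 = -8097896.63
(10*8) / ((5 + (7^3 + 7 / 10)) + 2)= 800 / 3507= 0.23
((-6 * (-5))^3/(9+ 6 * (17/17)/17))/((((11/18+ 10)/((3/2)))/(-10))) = -41310000/10123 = -4080.81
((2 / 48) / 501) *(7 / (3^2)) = 7 / 108216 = 0.00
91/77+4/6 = 61/33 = 1.85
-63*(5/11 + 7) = -5166/11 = -469.64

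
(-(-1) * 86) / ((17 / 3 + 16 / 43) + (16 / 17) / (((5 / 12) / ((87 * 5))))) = 0.09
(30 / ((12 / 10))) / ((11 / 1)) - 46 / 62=522 / 341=1.53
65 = 65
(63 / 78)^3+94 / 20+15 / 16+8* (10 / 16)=1962257 / 175760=11.16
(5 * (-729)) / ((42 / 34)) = -20655 / 7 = -2950.71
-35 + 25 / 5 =-30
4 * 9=36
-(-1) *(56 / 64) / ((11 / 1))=7 / 88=0.08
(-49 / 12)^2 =2401 / 144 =16.67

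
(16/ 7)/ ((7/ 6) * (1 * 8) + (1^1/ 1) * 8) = 12/ 91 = 0.13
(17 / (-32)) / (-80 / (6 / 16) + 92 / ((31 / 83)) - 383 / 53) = -83793 / 4063520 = -0.02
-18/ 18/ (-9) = 1/ 9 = 0.11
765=765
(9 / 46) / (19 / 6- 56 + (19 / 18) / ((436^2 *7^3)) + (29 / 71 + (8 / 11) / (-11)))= -45372826710288 / 12172954293230165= -0.00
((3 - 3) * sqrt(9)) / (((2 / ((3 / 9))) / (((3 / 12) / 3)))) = 0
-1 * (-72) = 72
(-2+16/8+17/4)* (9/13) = 153/52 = 2.94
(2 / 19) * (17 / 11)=34 / 209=0.16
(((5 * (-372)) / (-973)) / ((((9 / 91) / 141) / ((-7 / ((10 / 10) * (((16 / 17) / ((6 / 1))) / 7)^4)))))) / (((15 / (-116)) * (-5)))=-20818553540179941 / 177920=-117010755059.46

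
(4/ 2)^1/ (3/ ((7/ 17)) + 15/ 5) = 7/ 36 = 0.19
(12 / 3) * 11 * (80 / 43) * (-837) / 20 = -147312 / 43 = -3425.86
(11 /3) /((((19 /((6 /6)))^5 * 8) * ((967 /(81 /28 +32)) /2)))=10747 /804514278288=0.00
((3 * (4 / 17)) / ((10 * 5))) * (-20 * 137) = -38.68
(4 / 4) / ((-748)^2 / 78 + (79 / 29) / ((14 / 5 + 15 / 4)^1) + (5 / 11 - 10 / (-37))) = 60301527 / 432619370971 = 0.00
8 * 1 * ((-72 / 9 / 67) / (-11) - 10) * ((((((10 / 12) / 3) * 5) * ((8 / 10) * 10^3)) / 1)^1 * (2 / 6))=-65440000 / 2211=-29597.47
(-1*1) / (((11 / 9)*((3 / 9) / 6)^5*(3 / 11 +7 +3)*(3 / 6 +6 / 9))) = -102036672 / 791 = -128997.06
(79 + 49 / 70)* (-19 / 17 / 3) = -15143 / 510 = -29.69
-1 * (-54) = 54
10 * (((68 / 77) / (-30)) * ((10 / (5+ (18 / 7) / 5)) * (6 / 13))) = -6800 / 27599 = -0.25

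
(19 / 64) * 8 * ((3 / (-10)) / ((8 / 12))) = -171 / 160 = -1.07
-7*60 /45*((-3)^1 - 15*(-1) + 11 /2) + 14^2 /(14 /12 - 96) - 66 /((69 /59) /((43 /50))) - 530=-730189849 /981525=-743.93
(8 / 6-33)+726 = 2083 / 3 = 694.33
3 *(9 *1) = 27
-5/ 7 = -0.71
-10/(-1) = 10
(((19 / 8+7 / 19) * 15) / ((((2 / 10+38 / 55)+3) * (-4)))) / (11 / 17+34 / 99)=-578994075 / 216896704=-2.67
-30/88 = -15/44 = -0.34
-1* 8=-8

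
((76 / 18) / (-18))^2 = 361 / 6561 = 0.06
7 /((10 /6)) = 21 /5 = 4.20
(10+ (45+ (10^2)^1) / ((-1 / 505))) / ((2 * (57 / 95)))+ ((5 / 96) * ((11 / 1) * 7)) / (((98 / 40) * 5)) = -10250045 / 168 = -61012.17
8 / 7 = 1.14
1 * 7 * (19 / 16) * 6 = 399 / 8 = 49.88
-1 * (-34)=34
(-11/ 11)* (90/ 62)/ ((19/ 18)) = -810/ 589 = -1.38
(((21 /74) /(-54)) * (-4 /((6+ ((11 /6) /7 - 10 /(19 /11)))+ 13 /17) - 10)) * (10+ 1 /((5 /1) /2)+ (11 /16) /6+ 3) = 387887171 /412706880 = 0.94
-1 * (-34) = 34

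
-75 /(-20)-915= -3645 /4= -911.25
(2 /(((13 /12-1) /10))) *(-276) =-66240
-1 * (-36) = 36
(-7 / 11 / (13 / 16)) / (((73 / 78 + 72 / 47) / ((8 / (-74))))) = 126336 / 3682129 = 0.03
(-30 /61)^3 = -27000 /226981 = -0.12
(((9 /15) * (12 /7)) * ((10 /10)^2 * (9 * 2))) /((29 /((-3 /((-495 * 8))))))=27 /55825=0.00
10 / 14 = 5 / 7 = 0.71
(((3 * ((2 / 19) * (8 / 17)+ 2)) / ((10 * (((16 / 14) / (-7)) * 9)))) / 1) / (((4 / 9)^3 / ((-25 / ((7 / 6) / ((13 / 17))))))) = 109791045 / 1405696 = 78.10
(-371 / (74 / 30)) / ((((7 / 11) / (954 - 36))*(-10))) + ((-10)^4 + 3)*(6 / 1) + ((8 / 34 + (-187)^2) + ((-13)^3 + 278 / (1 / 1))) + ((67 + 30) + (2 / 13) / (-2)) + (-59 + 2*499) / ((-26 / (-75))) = 1922753947 / 16354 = 117570.87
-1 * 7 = -7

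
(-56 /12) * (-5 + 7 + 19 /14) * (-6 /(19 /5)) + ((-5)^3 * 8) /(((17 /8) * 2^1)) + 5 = -66395 /323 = -205.56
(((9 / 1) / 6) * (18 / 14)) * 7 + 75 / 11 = 447 / 22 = 20.32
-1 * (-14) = 14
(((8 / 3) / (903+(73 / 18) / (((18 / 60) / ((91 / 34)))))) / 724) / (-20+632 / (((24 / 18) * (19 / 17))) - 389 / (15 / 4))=87210 / 6679518966967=0.00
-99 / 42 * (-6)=99 / 7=14.14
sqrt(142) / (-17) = -sqrt(142) / 17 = -0.70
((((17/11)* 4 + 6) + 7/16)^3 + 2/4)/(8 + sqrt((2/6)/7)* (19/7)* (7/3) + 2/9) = 25544416760919/101536602112 -1873914743079* sqrt(21)/203073204224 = 209.29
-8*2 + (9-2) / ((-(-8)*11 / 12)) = -331 / 22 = -15.05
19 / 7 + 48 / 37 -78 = -19163 / 259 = -73.99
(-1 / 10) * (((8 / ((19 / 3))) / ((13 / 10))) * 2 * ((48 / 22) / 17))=-1152 / 46189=-0.02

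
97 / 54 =1.80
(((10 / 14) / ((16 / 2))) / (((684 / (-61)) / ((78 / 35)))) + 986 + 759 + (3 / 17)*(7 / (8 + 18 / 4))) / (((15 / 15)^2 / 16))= 33143277871 / 1187025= 27921.30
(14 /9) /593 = 14 /5337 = 0.00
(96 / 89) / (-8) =-12 / 89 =-0.13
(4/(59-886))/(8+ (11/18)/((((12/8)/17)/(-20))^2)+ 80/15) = -81/526029890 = -0.00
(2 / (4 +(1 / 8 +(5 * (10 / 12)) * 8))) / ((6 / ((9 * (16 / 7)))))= 1152 / 6293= 0.18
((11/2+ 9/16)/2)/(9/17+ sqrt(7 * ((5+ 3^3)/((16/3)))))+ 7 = 28033 * sqrt(42)/385824+ 895309/128608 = 7.43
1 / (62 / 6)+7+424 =13364 / 31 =431.10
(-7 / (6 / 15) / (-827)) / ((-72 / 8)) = -35 / 14886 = -0.00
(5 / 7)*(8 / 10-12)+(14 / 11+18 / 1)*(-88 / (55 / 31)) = -53016 / 55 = -963.93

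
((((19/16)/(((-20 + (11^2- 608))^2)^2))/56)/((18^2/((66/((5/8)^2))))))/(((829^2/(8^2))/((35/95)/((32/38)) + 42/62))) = 16511/950181050680407587925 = 0.00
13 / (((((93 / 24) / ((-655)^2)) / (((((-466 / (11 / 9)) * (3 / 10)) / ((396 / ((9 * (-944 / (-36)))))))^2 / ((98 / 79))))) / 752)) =90167336622673217856 / 22239679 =4054345236847.76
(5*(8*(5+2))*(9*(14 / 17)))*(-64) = -2257920 / 17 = -132818.82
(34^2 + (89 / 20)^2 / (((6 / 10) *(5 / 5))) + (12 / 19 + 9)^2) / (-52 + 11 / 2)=-111052681 / 4028760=-27.56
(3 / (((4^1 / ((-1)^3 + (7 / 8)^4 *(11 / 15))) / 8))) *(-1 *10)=35029 / 1024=34.21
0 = 0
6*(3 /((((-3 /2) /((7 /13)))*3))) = -2.15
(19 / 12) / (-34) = -19 / 408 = -0.05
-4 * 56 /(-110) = 112 /55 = 2.04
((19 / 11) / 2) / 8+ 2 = 371 / 176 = 2.11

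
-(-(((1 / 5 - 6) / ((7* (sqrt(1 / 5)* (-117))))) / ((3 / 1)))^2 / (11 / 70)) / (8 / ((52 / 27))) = 841 / 19702683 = 0.00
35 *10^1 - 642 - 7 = -299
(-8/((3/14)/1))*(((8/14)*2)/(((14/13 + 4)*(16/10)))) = -520/99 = -5.25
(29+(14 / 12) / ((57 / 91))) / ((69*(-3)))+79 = 5582171 / 70794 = 78.85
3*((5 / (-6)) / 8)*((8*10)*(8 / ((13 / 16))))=-246.15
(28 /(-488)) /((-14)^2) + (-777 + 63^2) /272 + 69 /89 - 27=-74888773 /5168408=-14.49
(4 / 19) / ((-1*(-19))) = 0.01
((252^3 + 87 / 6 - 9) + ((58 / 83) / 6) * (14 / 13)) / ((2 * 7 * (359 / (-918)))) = -15851337062283 / 5423054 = -2922953.94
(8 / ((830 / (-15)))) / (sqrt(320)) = -3 *sqrt(5) / 830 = -0.01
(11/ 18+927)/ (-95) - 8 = -17.76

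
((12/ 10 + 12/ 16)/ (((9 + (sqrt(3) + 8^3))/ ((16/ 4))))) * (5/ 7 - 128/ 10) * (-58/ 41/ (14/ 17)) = 4237303941/ 13632973550 - 8133021 * sqrt(3)/ 13632973550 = 0.31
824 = 824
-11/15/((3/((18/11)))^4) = -432/6655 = -0.06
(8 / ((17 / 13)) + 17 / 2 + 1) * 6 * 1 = 1593 / 17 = 93.71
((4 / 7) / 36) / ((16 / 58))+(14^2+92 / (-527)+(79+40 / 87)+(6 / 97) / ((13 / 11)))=2674917593987 / 9713018952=275.40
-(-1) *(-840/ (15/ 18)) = -1008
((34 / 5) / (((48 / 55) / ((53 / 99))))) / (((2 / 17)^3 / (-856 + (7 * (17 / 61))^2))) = -519883563785 / 238144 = -2183063.88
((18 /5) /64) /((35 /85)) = 153 /1120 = 0.14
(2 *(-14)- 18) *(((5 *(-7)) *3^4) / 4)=65205 / 2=32602.50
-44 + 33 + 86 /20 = -67 /10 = -6.70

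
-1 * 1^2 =-1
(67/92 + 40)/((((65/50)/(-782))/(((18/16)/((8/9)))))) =-25798095/832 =-31007.33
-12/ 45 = -4/ 15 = -0.27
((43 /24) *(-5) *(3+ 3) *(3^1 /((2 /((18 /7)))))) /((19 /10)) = -29025 /266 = -109.12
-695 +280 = -415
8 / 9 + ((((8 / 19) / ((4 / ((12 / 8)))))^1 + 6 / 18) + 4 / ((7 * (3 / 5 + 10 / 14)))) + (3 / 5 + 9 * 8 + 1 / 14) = 20506831 / 275310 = 74.49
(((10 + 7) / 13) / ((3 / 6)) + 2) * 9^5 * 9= 31886460 / 13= 2452804.62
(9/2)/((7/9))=81/14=5.79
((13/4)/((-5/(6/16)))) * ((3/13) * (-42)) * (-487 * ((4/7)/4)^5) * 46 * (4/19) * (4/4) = -302427/456190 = -0.66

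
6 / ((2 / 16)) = 48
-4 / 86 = -2 / 43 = -0.05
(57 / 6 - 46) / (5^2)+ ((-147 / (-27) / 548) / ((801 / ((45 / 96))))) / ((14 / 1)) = -3076146709 / 2106950400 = -1.46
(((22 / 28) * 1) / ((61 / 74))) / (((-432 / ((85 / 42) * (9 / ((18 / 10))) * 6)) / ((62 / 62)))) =-172975 / 1291248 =-0.13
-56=-56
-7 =-7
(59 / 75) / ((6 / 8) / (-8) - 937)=-1888 / 2249025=-0.00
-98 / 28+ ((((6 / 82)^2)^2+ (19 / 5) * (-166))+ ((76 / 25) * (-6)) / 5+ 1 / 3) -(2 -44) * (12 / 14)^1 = -1275014385821 / 2119320750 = -601.61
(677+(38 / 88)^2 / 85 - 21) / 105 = 35983907 / 5759600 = 6.25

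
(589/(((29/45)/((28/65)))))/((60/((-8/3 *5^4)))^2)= 1030750000/3393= 303787.21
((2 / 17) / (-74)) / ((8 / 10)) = -5 / 2516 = -0.00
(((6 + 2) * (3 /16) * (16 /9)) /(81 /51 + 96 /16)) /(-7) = -136 /2709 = -0.05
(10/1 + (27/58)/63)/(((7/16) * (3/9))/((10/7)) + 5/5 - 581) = -975120/56505253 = -0.02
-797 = -797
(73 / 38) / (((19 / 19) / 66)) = 2409 / 19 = 126.79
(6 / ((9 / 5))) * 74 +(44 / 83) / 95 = 5835032 / 23655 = 246.67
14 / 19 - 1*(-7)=147 / 19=7.74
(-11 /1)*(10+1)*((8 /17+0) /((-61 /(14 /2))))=6776 /1037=6.53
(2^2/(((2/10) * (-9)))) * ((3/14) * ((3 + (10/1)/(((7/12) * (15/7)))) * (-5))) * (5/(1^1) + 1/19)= 17600/133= 132.33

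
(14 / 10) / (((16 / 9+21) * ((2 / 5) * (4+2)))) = 21 / 820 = 0.03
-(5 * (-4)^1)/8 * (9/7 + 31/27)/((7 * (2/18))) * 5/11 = 5750/1617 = 3.56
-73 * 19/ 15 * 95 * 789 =-6930839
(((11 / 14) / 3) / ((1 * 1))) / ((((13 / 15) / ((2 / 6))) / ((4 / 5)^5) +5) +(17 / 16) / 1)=512 / 27363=0.02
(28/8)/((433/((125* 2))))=875/433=2.02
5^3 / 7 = 125 / 7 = 17.86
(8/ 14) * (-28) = -16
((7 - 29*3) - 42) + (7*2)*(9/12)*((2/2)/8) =-1931/16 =-120.69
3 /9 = 1 /3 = 0.33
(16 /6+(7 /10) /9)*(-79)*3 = -19513 /30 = -650.43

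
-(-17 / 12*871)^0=-1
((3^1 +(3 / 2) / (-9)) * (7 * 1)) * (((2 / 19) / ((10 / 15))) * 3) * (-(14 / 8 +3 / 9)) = -2975 / 152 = -19.57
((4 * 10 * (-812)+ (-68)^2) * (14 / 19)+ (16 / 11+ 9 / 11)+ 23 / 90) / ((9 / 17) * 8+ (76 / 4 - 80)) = 6562622251 / 18151650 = 361.54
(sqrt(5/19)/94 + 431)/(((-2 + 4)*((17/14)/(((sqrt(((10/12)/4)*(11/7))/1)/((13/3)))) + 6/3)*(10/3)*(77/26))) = -50427/93062 - 117*sqrt(95)/166208732 + 8619*sqrt(8778)/25596144728 + 3714789*sqrt(2310)/71657740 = 1.95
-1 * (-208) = 208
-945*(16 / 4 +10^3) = -948780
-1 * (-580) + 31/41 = 580.76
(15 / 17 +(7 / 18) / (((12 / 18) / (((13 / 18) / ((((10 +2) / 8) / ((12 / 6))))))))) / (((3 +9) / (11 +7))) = 3977 / 1836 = 2.17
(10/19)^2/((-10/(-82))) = 820/361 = 2.27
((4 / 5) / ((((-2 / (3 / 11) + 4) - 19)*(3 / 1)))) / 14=-2 / 2345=-0.00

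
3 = 3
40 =40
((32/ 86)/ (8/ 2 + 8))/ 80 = 1/ 2580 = 0.00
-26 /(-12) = 13 /6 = 2.17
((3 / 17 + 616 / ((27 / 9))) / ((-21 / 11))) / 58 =-115291 / 62118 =-1.86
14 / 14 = 1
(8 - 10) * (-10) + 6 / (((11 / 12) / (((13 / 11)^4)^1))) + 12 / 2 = 6243718 / 161051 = 38.77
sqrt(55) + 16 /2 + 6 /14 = sqrt(55) + 59 /7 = 15.84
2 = 2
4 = 4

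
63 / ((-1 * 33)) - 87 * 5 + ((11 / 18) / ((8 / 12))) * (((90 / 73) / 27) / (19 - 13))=-37889899 / 86724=-436.90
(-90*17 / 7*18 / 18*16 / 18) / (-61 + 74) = -1360 / 91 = -14.95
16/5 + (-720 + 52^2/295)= -208752/295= -707.63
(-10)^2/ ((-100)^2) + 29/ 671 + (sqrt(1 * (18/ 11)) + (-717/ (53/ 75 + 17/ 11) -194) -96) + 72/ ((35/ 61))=-210682446477/ 436351300 + 3 * sqrt(22)/ 11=-481.55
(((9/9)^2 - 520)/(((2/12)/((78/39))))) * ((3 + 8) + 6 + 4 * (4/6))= -122484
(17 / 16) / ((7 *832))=17 / 93184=0.00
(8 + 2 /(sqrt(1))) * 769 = 7690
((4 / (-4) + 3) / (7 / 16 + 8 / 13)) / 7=416 / 1533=0.27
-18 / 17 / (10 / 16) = -144 / 85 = -1.69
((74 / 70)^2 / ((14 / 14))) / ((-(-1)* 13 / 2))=2738 / 15925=0.17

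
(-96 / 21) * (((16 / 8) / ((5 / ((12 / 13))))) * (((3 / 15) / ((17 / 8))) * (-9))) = 55296 / 38675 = 1.43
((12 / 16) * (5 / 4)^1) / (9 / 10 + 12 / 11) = 275 / 584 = 0.47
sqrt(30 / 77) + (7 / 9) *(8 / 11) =56 / 99 + sqrt(2310) / 77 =1.19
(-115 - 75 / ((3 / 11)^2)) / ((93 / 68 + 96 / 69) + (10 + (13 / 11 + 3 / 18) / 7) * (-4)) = 405842360 / 13732987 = 29.55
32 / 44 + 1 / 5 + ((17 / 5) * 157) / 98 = 34357 / 5390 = 6.37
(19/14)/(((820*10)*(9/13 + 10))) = 247/15957200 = 0.00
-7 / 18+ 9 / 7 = 113 / 126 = 0.90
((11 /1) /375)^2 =121 /140625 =0.00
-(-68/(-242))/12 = -17/726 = -0.02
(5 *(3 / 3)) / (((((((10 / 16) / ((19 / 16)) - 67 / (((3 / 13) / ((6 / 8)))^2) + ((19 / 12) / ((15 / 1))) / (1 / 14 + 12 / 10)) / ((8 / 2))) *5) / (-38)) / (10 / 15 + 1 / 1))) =61687680 / 172176361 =0.36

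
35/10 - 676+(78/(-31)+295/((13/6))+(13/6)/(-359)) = -233885555/434031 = -538.87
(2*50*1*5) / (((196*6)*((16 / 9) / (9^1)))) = 3375 / 1568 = 2.15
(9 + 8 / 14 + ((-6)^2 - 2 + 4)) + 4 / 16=47.82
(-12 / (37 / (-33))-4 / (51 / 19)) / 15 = 17384 / 28305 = 0.61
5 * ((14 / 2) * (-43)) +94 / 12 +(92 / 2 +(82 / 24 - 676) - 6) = -8519 / 4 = -2129.75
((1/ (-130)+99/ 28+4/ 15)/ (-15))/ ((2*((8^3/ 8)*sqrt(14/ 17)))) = -20719*sqrt(238)/ 146764800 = -0.00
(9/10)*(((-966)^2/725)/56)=299943/14500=20.69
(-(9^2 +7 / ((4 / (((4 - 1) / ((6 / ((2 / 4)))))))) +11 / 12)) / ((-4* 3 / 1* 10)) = 3953 / 5760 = 0.69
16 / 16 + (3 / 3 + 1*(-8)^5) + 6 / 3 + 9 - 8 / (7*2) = -229289 / 7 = -32755.57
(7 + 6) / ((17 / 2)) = 26 / 17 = 1.53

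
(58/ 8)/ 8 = 29/ 32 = 0.91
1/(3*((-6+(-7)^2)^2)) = 1/5547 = 0.00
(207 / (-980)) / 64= -207 / 62720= -0.00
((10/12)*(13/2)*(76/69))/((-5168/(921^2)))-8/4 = -981.25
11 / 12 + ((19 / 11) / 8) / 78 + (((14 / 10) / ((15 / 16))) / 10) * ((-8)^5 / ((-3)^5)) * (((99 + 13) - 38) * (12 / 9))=1987.80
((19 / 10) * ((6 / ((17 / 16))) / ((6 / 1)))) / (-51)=-152 / 4335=-0.04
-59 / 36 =-1.64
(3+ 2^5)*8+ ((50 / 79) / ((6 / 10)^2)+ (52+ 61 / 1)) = 280673 / 711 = 394.76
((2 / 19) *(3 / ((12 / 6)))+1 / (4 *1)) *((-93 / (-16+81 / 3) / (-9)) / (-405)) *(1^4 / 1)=-0.00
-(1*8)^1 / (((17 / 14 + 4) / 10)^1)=-1120 / 73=-15.34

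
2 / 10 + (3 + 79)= 411 / 5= 82.20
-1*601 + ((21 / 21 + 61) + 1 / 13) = -7006 / 13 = -538.92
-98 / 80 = -49 / 40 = -1.22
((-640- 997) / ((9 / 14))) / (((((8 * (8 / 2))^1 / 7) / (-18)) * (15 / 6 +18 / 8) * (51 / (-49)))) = -3930437 / 1938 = -2028.09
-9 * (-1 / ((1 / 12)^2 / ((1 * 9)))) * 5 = 58320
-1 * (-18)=18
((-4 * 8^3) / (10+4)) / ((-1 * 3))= 1024 / 21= 48.76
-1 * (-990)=990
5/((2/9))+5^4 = 1295/2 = 647.50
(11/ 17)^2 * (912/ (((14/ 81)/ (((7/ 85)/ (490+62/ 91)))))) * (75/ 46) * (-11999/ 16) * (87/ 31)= -265351133702655/ 208552762384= -1272.35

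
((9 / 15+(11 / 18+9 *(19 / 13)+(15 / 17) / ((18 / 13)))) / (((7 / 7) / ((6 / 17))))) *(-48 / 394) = -2387152 / 3700645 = -0.65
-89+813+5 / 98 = 70957 / 98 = 724.05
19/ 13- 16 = -14.54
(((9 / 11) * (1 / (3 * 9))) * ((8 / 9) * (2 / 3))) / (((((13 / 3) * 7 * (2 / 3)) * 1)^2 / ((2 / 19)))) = 8 / 1730729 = 0.00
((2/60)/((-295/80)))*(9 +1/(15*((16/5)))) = -433/5310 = -0.08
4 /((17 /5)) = 20 /17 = 1.18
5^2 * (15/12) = 125/4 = 31.25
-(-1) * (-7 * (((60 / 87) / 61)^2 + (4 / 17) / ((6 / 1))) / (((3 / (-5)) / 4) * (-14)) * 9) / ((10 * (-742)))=59237 / 372393959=0.00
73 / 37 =1.97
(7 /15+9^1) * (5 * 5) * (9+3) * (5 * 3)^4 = 143775000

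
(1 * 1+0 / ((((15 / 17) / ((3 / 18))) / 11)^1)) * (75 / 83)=0.90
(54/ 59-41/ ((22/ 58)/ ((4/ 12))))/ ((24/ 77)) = -478583/ 4248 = -112.66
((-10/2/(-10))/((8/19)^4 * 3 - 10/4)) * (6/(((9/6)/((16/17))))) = -8340544/10659493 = -0.78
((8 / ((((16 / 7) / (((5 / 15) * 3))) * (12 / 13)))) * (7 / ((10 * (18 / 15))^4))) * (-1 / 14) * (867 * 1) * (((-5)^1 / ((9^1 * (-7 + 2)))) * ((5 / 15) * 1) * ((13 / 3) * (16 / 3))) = -341887 / 5038848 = -0.07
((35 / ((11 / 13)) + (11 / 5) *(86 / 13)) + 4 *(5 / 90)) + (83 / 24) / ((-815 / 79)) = 468268783 / 8391240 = 55.80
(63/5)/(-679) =-9/485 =-0.02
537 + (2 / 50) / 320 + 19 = 4448001 / 8000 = 556.00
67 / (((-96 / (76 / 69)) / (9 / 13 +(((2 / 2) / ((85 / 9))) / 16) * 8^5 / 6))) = -17270791 / 609960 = -28.31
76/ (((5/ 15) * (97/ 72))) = 16416/ 97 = 169.24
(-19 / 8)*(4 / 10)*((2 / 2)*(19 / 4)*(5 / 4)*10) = -1805 / 32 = -56.41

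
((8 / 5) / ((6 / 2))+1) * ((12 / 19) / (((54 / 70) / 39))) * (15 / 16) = 10465 / 228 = 45.90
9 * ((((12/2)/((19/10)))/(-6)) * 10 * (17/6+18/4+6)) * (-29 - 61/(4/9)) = 105000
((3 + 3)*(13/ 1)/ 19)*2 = 156/ 19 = 8.21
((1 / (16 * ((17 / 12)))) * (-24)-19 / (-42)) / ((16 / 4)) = -0.15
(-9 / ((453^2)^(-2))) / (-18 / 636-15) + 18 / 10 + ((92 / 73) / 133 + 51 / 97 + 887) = 25218858348.01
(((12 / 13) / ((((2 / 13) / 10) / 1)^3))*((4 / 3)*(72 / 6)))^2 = 16451136000000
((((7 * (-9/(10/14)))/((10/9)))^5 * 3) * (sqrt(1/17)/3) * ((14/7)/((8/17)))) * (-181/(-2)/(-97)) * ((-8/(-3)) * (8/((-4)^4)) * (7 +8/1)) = 178272382830604143669 * sqrt(17)/194000000000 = 3788844662.58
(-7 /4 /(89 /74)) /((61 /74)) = -9583 /5429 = -1.77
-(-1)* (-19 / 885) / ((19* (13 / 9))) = -3 / 3835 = -0.00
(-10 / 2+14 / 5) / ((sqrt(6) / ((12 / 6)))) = -11 *sqrt(6) / 15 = -1.80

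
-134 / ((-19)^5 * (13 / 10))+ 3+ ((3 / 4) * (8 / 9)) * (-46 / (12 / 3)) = -450645998 / 96567861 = -4.67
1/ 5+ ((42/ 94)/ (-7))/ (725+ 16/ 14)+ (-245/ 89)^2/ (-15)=-8665523177/ 28385022315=-0.31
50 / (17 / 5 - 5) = -125 / 4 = -31.25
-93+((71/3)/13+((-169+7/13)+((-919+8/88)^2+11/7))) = 27884339459/33033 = 844135.85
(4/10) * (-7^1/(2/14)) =-98/5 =-19.60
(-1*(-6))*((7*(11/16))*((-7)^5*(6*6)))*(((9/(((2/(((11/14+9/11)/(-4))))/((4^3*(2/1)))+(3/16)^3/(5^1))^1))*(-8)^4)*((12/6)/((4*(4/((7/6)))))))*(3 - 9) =-2850703899010007040/190451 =-14968175010947.73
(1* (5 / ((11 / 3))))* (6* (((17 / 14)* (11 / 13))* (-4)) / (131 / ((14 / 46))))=-0.08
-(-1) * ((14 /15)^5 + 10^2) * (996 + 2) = 76322373352 /759375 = 100506.83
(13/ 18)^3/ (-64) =-0.01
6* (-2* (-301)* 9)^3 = 954263367792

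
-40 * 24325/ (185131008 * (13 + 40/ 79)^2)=-759061625/ 26346202020864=-0.00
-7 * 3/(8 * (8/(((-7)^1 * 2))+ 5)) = -147/248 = -0.59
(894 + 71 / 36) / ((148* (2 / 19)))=612845 / 10656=57.51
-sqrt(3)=-1.73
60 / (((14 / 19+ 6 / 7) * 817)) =105 / 2279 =0.05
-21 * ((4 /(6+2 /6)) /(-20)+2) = -3927 /95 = -41.34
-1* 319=-319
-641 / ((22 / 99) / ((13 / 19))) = -74997 / 38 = -1973.61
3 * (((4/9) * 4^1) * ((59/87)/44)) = 236/2871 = 0.08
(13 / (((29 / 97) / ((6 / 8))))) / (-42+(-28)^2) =3783 / 86072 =0.04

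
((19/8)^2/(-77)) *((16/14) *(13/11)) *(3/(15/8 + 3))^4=-184832/13026013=-0.01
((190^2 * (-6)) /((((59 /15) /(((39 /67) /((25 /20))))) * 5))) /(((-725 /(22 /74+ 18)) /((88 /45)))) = 26840656128 /106039225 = 253.12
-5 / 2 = -2.50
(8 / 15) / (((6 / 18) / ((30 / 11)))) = 48 / 11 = 4.36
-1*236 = -236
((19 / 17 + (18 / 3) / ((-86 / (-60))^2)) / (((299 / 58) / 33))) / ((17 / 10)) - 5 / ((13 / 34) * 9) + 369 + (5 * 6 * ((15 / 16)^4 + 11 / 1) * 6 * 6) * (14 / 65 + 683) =102330888431566061029 / 11779812974592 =8686970.55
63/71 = 0.89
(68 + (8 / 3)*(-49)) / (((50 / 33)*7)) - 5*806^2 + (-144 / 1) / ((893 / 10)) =-507610504862 / 156275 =-3248187.52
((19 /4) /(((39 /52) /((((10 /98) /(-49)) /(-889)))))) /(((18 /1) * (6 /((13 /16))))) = 1235 /11065190976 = 0.00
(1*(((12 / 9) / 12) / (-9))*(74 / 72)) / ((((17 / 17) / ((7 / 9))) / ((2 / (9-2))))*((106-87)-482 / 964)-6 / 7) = -259 / 1681803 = -0.00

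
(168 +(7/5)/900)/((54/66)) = 8316077/40500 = 205.34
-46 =-46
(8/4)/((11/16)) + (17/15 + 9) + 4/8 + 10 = 7769/330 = 23.54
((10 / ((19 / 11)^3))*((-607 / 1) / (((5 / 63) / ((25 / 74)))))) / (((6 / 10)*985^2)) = -84831285 / 9849064447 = -0.01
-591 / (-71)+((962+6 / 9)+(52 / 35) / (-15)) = 970.89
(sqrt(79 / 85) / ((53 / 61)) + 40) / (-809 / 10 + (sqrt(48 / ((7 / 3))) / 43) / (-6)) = -4188354800 / 8470947183 -1277448214 * sqrt(6715) / 7632323411883 + 104920 * sqrt(47005) / 7632323411883 + 344000 * sqrt(7) / 8470947183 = -0.51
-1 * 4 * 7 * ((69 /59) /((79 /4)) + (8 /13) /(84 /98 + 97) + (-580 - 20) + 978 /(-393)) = 16867.85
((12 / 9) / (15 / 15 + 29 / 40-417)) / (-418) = 80 / 10415097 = 0.00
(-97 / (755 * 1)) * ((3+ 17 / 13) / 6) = -2716 / 29445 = -0.09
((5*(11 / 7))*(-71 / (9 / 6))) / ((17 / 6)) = -15620 / 119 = -131.26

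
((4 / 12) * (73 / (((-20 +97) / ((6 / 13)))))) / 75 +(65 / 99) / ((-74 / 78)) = -638991 / 925925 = -0.69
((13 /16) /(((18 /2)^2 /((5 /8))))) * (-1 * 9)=-65 /1152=-0.06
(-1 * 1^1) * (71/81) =-71/81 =-0.88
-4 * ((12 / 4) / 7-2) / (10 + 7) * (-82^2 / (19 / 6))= -1775136 / 2261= -785.11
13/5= 2.60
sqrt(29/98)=sqrt(58)/14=0.54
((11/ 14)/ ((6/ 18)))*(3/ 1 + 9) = 198/ 7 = 28.29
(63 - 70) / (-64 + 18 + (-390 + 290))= 7 / 146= 0.05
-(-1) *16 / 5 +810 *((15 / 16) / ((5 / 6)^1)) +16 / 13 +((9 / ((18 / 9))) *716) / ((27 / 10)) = 1645031 / 780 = 2109.01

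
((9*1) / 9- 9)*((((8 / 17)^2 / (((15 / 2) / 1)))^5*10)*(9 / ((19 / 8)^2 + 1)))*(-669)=7846114975809536 / 4819485418260890625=0.00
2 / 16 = 1 / 8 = 0.12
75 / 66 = 25 / 22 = 1.14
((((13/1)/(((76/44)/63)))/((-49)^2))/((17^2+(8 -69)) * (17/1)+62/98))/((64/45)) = 11583/323379392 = 0.00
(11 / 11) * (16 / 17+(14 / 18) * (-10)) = -1046 / 153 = -6.84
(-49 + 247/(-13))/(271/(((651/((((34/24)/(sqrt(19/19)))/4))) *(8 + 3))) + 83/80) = -29216880/451531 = -64.71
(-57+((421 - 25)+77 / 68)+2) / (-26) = -23265 / 1768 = -13.16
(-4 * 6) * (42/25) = -1008/25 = -40.32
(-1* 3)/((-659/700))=3.19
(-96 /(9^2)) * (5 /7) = -160 /189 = -0.85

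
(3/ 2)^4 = 81/ 16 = 5.06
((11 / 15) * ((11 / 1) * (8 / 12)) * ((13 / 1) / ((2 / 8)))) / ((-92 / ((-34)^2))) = -3636776 / 1035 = -3513.79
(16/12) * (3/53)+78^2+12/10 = 1612598/265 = 6085.28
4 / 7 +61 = 61.57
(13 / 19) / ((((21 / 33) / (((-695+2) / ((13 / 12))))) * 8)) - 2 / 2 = -86.97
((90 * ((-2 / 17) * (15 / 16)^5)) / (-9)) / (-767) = -3796875 / 3418095616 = -0.00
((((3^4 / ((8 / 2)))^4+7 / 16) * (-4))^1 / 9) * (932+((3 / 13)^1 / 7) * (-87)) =-3639652776983 / 52416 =-69437820.07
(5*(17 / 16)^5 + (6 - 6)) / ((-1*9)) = -7099285 / 9437184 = -0.75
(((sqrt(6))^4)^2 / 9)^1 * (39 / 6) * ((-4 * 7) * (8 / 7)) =-29952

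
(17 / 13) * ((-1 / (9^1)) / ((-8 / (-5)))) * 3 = -85 / 312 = -0.27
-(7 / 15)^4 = -0.05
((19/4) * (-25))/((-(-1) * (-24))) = 475/96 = 4.95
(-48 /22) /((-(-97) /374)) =-816 /97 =-8.41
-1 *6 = -6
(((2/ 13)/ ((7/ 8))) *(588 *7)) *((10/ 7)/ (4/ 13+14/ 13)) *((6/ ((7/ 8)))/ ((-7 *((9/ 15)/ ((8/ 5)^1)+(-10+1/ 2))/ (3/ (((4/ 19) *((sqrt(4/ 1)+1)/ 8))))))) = 1556480/ 511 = 3045.95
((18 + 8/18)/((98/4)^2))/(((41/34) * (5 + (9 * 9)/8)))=180608/107202249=0.00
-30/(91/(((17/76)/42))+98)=-255/146069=-0.00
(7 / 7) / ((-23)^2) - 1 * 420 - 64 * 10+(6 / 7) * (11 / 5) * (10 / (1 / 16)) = -2807925 / 3703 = -758.28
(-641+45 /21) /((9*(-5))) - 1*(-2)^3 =6992 /315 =22.20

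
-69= -69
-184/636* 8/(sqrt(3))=-368* sqrt(3)/477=-1.34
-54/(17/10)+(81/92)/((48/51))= -771471/25024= -30.83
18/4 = 4.50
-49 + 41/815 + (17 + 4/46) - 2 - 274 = -5770887/18745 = -307.86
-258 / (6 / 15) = -645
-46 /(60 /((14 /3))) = -161 /45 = -3.58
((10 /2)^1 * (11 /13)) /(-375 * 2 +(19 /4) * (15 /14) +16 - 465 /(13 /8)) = -3080 /738967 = -0.00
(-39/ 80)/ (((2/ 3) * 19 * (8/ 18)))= -0.09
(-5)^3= -125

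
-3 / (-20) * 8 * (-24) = -144 / 5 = -28.80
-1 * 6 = -6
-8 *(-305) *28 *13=888160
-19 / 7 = -2.71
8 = 8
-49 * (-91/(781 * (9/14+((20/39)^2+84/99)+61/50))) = 1186874325/618311026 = 1.92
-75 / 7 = -10.71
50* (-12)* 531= -318600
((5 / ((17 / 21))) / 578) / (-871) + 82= 701792467 / 8558446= 82.00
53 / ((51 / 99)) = 1749 / 17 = 102.88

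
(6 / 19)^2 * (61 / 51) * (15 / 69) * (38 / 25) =1464 / 37145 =0.04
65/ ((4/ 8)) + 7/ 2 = 267/ 2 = 133.50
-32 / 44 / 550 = -4 / 3025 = -0.00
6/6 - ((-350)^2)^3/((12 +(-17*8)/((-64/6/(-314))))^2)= -7353062436271711/63728289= -115381450.71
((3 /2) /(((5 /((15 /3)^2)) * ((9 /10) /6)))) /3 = 16.67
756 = 756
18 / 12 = 3 / 2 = 1.50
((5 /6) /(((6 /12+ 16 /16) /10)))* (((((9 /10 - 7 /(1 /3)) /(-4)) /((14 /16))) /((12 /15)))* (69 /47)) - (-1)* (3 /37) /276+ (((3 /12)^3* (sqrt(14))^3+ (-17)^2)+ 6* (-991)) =-6269794933 /1119916+ 7* sqrt(14) /32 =-5597.63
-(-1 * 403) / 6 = 403 / 6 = 67.17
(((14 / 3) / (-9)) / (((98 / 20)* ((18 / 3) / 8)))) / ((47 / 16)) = -1280 / 26649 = -0.05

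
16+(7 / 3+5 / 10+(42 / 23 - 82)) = -8465 / 138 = -61.34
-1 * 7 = -7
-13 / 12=-1.08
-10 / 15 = -2 / 3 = -0.67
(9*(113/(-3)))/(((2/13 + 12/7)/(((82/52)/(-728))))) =13899/35360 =0.39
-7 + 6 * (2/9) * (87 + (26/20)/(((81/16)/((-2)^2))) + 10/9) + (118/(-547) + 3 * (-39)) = -3565402/664605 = -5.36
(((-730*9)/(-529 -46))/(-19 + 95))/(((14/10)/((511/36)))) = 5329/3496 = 1.52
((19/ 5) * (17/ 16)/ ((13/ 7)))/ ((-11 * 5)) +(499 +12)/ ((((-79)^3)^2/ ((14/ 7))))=-549620678474581/ 13904602455801200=-0.04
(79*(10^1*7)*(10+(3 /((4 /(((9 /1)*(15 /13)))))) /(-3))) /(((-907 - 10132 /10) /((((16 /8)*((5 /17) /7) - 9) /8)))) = 806757875 /33949136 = 23.76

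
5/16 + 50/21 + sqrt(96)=905/336 + 4 * sqrt(6)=12.49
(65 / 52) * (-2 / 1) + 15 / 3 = 5 / 2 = 2.50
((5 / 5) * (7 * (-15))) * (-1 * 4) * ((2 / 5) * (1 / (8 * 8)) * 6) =63 / 4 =15.75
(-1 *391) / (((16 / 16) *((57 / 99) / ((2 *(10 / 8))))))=-64515 / 38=-1697.76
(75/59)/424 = 75/25016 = 0.00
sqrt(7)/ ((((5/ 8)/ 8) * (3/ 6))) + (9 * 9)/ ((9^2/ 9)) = 76.73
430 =430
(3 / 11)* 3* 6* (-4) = -216 / 11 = -19.64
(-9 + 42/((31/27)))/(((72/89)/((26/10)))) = 21983/248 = 88.64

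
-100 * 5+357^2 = 126949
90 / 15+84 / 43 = 7.95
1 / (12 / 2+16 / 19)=19 / 130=0.15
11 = 11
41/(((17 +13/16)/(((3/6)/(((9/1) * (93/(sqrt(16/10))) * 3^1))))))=0.00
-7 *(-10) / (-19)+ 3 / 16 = -1063 / 304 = -3.50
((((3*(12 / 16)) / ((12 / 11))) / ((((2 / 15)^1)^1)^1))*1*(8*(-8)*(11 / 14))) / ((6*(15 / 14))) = -121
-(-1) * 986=986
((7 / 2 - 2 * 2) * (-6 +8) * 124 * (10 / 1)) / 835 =-248 / 167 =-1.49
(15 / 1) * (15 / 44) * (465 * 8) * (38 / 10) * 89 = 70768350 / 11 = 6433486.36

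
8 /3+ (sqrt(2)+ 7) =sqrt(2)+ 29 /3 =11.08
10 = 10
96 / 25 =3.84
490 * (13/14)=455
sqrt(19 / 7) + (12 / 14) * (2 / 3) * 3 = sqrt(133) / 7 + 12 / 7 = 3.36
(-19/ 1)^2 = 361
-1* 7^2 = -49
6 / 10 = 0.60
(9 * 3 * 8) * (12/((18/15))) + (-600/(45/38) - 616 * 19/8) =571/3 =190.33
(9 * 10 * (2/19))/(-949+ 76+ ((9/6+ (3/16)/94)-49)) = -270720/26304151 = -0.01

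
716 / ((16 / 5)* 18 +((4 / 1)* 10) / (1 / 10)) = 895 / 572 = 1.56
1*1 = 1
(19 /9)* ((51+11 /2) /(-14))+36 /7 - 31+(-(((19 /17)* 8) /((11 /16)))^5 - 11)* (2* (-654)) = 28043934685695839506003 /57624686206164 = 486665291.08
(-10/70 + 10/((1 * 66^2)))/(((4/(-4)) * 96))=2143/1463616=0.00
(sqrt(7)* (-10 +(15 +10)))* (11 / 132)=3.31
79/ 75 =1.05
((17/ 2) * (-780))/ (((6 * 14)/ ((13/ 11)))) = -14365/ 154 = -93.28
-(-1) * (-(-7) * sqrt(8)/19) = 14 * sqrt(2)/19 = 1.04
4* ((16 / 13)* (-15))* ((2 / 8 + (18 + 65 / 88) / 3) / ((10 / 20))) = -137200 / 143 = -959.44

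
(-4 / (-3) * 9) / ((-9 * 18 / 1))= -2 / 27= -0.07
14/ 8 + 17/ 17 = 11/ 4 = 2.75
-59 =-59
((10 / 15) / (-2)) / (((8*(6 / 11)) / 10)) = -0.76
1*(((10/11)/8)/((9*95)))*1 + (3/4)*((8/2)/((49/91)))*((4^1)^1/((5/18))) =21127427/263340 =80.23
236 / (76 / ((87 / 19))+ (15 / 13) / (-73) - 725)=-4871217 / 14622281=-0.33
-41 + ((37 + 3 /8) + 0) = -29 /8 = -3.62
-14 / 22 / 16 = -7 / 176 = -0.04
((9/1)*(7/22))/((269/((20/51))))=210/50303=0.00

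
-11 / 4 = -2.75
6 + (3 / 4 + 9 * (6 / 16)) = 81 / 8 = 10.12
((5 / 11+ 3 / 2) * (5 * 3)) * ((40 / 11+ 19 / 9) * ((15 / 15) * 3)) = 122335 / 242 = 505.52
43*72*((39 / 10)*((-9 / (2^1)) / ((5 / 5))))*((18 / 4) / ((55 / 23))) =-28118259 / 275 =-102248.21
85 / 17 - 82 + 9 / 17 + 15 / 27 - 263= -51854 / 153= -338.92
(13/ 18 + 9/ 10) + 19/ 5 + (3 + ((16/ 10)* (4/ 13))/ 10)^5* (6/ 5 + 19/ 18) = 195797399980553053/ 326331738281250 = 599.99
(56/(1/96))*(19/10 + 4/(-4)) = 24192/5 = 4838.40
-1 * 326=-326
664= 664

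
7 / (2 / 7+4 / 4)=49 / 9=5.44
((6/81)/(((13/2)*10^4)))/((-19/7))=-7/16672500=-0.00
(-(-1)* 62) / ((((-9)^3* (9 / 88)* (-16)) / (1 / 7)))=341 / 45927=0.01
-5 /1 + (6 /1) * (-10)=-65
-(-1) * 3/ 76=3/ 76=0.04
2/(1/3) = 6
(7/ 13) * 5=35/ 13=2.69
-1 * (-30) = 30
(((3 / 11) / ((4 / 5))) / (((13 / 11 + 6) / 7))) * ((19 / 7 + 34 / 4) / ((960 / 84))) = 3297 / 10112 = 0.33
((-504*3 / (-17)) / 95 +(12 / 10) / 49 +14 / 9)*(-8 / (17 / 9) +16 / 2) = 114695936 / 12107655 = 9.47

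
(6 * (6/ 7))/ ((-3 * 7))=-0.24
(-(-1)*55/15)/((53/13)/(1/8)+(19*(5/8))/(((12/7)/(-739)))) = -4576/6347951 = -0.00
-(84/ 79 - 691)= 54505/ 79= 689.94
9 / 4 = 2.25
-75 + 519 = 444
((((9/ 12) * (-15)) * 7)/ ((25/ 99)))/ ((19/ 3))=-18711/ 380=-49.24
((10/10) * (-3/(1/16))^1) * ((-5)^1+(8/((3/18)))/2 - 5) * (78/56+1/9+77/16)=-12734/3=-4244.67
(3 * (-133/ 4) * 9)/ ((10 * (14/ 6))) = -1539/ 40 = -38.48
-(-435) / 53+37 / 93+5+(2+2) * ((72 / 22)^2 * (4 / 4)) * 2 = 59218253 / 596409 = 99.29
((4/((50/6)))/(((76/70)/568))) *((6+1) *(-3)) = -500976/95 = -5273.43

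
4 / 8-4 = -7 / 2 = -3.50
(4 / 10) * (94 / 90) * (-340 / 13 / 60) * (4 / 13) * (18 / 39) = -0.03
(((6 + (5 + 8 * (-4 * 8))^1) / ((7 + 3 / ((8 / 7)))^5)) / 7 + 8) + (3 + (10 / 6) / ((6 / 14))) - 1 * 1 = 48333956815 / 3480151059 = 13.89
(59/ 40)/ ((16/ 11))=649/ 640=1.01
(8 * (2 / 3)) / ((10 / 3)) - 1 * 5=-17 / 5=-3.40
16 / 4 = 4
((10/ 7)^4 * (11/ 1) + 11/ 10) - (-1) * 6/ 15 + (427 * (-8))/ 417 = 78340019/ 2002434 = 39.12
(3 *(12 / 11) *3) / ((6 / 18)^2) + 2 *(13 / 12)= 5975 / 66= 90.53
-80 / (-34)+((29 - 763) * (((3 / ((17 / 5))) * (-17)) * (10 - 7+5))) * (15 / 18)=1247840 / 17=73402.35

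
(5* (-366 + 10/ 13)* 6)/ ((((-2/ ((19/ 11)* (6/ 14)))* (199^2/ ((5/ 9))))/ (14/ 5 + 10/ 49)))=331980160/ 1942389449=0.17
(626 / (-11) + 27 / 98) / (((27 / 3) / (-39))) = 793663 / 3234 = 245.41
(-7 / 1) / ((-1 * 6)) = 1.17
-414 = -414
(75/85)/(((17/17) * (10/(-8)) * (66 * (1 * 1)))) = -2/187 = -0.01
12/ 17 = 0.71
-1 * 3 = -3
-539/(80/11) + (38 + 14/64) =-5743/160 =-35.89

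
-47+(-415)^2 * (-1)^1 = -172272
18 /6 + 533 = 536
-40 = -40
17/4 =4.25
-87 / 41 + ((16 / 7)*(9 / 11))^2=1.38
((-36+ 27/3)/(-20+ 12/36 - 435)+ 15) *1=20541/1364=15.06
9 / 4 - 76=-295 / 4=-73.75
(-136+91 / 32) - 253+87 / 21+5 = -84451 / 224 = -377.01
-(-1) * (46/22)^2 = 529/121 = 4.37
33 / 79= 0.42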